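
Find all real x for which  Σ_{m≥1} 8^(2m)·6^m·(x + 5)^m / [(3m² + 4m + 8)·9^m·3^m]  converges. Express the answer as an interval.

Ratio test: |a_{m+1}/a_m| = [(3m² + 4m + 8)/(3(m+1)² + 4(m+1) + 8)] · 64·6/(9·3) → 128/9 as m → ∞.
The series converges when 128/9 · |x + 5| < 1, giving R = 9/128.
When x = -631/128, the terms are on the order of 1/m², so the series converges absolutely by comparison with the p-series (p = 2 > 1).
Check x = -649/128: the terms are on the order of 1/m², so the series converges absolutely by comparison with the p-series (p = 2 > 1).

[-649/128, -631/128]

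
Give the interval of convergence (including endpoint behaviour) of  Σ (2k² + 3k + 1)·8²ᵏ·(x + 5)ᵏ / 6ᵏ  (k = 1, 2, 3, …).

(-163/32, -157/32)

By the ratio test, |a_{k+1}/a_k| = [(2(k+1)² + 3(k+1) + 1)/(2k² + 3k + 1)] · 64/6 → 32/3.
Hence the series converges for |x + 5| < 1/(32/3) = 3/32, so the radius of convergence is 3/32.
When x = -157/32, the terms do not tend to 0, so the series diverges.
Check x = -163/32: the terms do not tend to 0, so the series diverges.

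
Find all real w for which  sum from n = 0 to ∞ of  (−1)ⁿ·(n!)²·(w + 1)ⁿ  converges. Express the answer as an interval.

Ratio test: |a_{n+1}/a_n| = (n+1)² → ∞ as n → ∞.
Since the ratio → ∞, the series diverges for every w ≠ -1, and R = 0.

{-1}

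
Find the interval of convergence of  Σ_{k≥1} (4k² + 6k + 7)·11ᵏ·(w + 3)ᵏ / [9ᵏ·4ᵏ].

(-69/11, 3/11)

By the ratio test, |a_{k+1}/a_k| = [(4(k+1)² + 6(k+1) + 7)/(4k² + 6k + 7)] · 11/(9·4) → 11/36.
The series converges when 11/36 · |w + 3| < 1, giving R = 36/11.
Check w = 3/11: the terms have absolute value of order k², which does not tend to 0, so the series diverges by the divergence test.
When w = -69/11, the k-th term does not approach 0; divergence by the term test.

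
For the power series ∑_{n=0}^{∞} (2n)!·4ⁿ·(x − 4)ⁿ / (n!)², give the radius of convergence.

By the ratio test, |a_{n+1}/a_n| = (2n+1)·(2n+2)/(n+1)² · 4 → 16.
Hence the series converges for |x − 4| < 1/(16) = 1/16, so the radius of convergence is 1/16.

R = 1/16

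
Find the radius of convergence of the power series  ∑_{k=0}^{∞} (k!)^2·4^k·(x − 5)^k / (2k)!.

R = 1

By the ratio test, |a_{k+1}/a_k| = (k+1)²/[(2k+1)·(2k+2)] · 4 → 1.
So the series converges when |x − 5| < 1 and diverges when |x − 5| > 1; R = 1.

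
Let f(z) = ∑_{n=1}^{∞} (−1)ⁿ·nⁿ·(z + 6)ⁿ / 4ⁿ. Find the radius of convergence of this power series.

Applying the root test, |a_n|^(1/n) = n/4 → ∞.
Since the n-th root of |a_n| is unbounded, the series converges only at z = -6; R = 0.

R = 0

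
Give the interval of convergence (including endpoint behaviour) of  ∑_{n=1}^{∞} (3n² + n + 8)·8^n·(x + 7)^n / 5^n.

(-61/8, -51/8)

Apply the ratio test: |a_{n+1}| / |a_n| = [(3(n+1)² + (n+1) + 8)/(3n² + n + 8)] · 8/5, which tends to 8/5 as n → ∞.
Thus R = 1/(8/5) = 5/8.
When x = -51/8, the terms have absolute value of order n², which does not tend to 0, so the series diverges by the divergence test.
Check x = -61/8: the terms do not tend to 0, so the series diverges.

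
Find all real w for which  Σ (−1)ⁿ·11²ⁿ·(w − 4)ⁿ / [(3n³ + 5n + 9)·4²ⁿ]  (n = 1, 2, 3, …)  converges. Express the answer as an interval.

[468/121, 500/121]

Ratio test: |a_{n+1}/a_n| = [(3n³ + 5n + 9)/(3(n+1)³ + 5(n+1) + 9)] · 121/16 → 121/16 as n → ∞.
Hence the series converges for |w − 4| < 1/(121/16) = 16/121, so the radius of convergence is 16/121.
Check w = 500/121: the terms are on the order of 1/n³, so the series converges absolutely by comparison with the p-series (p = 3 > 1).
At w = 468/121: the series is dominated by a constant times Σ 1/n³, which converges (p = 3 > 1).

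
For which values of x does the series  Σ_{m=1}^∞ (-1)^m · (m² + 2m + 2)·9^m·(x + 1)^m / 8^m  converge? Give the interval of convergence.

Ratio test: |a_{m+1}/a_m| = [((m+1)² + 2(m+1) + 2)/(m² + 2m + 2)] · 9/8 → 9/8 as m → ∞.
The series converges when 9/8 · |x + 1| < 1, giving R = 8/9.
When x = -1/9, the terms do not tend to 0, so the series diverges.
Check x = -17/9: the terms do not tend to 0, so the series diverges.

(-17/9, -1/9)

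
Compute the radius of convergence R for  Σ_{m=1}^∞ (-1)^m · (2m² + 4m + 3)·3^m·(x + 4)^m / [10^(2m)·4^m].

R = 400/3

Apply the ratio test: |a_{m+1}| / |a_m| = [(2(m+1)² + 4(m+1) + 3)/(2m² + 4m + 3)] · 3/(100·4), which tends to 3/400 as m → ∞.
The series converges when 3/400 · |x + 4| < 1, giving R = 400/3.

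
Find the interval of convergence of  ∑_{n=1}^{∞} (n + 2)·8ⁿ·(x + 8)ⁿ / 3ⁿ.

Ratio test: |a_{n+1}/a_n| = [((n+1) + 2)/(n + 2)] · 8/3 → 8/3 as n → ∞.
Thus R = 1/(8/3) = 3/8.
Check x = -61/8: the terms do not tend to 0, so the series diverges.
At x = -67/8: the terms do not tend to 0, so the series diverges.

(-67/8, -61/8)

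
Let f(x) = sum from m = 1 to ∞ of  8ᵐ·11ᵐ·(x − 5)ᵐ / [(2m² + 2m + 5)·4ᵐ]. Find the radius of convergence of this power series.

R = 1/22

Apply the ratio test: |a_{m+1}| / |a_m| = [(2m² + 2m + 5)/(2(m+1)² + 2(m+1) + 5)] · 8·11/4, which tends to 22 as m → ∞.
Convergence for |x − 5| · 22 < 1, i.e. |x − 5| < 1/22. So R = 1/22.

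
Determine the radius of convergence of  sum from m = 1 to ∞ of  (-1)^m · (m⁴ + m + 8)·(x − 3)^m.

R = 1

Apply the ratio test: |a_{m+1}| / |a_m| = ((m+1)⁴ + (m+1) + 8)/(m⁴ + m + 8), which tends to 1 as m → ∞.
So the series converges when |x − 3| < 1 and diverges when |x − 3| > 1; R = 1.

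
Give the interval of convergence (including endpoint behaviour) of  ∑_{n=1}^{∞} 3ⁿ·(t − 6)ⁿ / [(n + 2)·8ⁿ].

By the ratio test, |a_{n+1}/a_n| = [(n + 2)/((n+1) + 2)] · 3/8 → 3/8.
The series converges when 3/8 · |t − 6| < 1, giving R = 8/3.
When t = 26/3, the terms behave like c/n; limit comparison with the harmonic series gives divergence.
At t = 10/3: an alternating series whose terms decrease to 0 in absolute value, so it converges by the Leibniz criterion.

[10/3, 26/3)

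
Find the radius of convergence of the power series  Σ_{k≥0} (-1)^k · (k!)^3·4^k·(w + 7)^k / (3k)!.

By the ratio test, |a_{k+1}/a_k| = (k+1)³/[(3k+1)·(3k+2)·(3k+3)] · 4 → 4/27.
The series converges when 4/27 · |w + 7| < 1, giving R = 27/4.

R = 27/4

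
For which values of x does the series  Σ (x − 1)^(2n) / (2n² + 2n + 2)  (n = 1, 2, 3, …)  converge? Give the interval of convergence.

The ratio of consecutive coefficients is (2n² + 2n + 2)/(2(n+1)² + 2(n+1) + 2) → 1.
Since the exponent of (x − 1) increases by 2 each term, convergence requires |x − 1|² < 1, hence R = 1.
Endpoint x = 2: absolute convergence follows by limit comparison with Σ 1/n².
At x = 0: the terms are on the order of 1/n², so the series converges absolutely by comparison with the p-series (p = 2 > 1).

[0, 2]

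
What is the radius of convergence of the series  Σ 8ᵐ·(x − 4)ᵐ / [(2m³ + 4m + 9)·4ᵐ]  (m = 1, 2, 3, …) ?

Apply the ratio test: |a_{m+1}| / |a_m| = [(2m³ + 4m + 9)/(2(m+1)³ + 4(m+1) + 9)] · 8/4, which tends to 2 as m → ∞.
The series converges when 2 · |x − 4| < 1, giving R = 1/2.

R = 1/2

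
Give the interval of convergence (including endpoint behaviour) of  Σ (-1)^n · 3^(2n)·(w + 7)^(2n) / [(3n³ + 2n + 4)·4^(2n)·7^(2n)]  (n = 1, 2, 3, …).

[-49/3, 7/3]

Ratio test: |a_{n+1}/a_n| = [(3n³ + 2n + 4)/(3(n+1)³ + 2(n+1) + 4)] · 9/(16·49) → 9/784 as n → ∞.
Successive powers of (w + 7) differ by 2, so the series converges when |w + 7|² · 9/784 < 1, i.e. |w + 7| < √(784/9) = 28/3. So R = 28/3.
At w = 7/3: the series is dominated by a constant times Σ 1/n³, which converges (p = 3 > 1).
When w = -49/3, the terms are on the order of 1/n³, so the series converges absolutely by comparison with the p-series (p = 3 > 1).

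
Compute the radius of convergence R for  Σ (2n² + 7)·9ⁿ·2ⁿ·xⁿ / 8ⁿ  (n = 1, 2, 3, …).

R = 4/9

By the ratio test, |a_{n+1}/a_n| = [(2(n+1)² + 7)/(2n² + 7)] · 9·2/8 → 9/4.
Thus R = 1/(9/4) = 4/9.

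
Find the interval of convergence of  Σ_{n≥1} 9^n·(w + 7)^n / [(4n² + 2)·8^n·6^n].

Apply the ratio test: |a_{n+1}| / |a_n| = [(4n² + 2)/(4(n+1)² + 2)] · 9/(8·6), which tends to 3/16 as n → ∞.
Convergence for |w + 7| · 3/16 < 1, i.e. |w + 7| < 16/3. So R = 16/3.
Endpoint w = -5/3: the series is dominated by a constant times Σ 1/n², which converges (p = 2 > 1).
Endpoint w = -37/3: absolute convergence follows by limit comparison with Σ 1/n².

[-37/3, -5/3]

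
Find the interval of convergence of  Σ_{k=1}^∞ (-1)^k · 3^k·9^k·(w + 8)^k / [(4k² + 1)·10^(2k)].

Ratio test: |a_{k+1}/a_k| = [(4k² + 1)/(4(k+1)² + 1)] · 3·9/100 → 27/100 as k → ∞.
The series converges when 27/100 · |w + 8| < 1, giving R = 100/27.
Check w = -116/27: absolute convergence follows by limit comparison with Σ 1/k².
At w = -316/27: absolute convergence follows by limit comparison with Σ 1/k².

[-316/27, -116/27]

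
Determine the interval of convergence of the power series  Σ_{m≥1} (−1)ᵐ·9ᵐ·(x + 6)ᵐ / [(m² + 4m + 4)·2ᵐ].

[-56/9, -52/9]

By the ratio test, |a_{m+1}/a_m| = [(m² + 4m + 4)/((m+1)² + 4(m+1) + 4)] · 9/2 → 9/2.
Convergence for |x + 6| · 9/2 < 1, i.e. |x + 6| < 2/9. So R = 2/9.
When x = -52/9, absolute convergence follows by limit comparison with Σ 1/m².
Check x = -56/9: absolute convergence follows by limit comparison with Σ 1/m².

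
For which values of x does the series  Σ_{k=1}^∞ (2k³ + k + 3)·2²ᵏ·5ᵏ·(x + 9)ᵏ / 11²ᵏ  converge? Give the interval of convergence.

(-301/20, -59/20)

Ratio test: |a_{k+1}/a_k| = [(2(k+1)³ + (k+1) + 3)/(2k³ + k + 3)] · 4·5/121 → 20/121 as k → ∞.
Hence the series converges for |x + 9| < 1/(20/121) = 121/20, so the radius of convergence is 121/20.
Endpoint x = -59/20: the k-th term does not approach 0; divergence by the term test.
Check x = -301/20: the k-th term does not approach 0; divergence by the term test.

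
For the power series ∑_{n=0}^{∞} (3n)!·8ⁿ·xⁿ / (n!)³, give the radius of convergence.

Apply the ratio test: |a_{n+1}| / |a_n| = (3n+1)·(3n+2)·(3n+3)/(n+1)³ · 8, which tends to 216 as n → ∞.
Convergence for |x| · 216 < 1, i.e. |x| < 1/216. So R = 1/216.

R = 1/216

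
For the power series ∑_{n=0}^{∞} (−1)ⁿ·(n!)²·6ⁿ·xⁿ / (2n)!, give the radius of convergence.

R = 2/3

By the ratio test, |a_{n+1}/a_n| = (n+1)²/[(2n+1)·(2n+2)] · 6 → 3/2.
The series converges when 3/2 · |x| < 1, giving R = 2/3.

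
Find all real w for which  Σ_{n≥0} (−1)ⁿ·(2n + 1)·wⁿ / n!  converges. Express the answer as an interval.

Apply the ratio test: |a_{n+1}| / |a_n| = (2(n+1) + 1)/(2n + 1) · 1/(n+1), which tends to 0 as n → ∞.
The ratio tends to 0 regardless of w, hence R = ∞.

(−∞, ∞)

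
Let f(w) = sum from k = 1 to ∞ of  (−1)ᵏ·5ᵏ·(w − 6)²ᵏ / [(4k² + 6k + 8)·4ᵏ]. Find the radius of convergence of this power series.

R = 2√5/5

The ratio of consecutive coefficients is [(4k² + 6k + 8)/(4(k+1)² + 6(k+1) + 8)] · 5/4 → 5/4.
Writing y = (w − 6)², the series in y has radius 4/5, so |w − 6| < √(4/5) and R = 2√5/5.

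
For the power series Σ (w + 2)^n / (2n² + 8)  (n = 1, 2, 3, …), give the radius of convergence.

The ratio of consecutive coefficients is (2n² + 8)/(2(n+1)² + 8) → 1.
Hence R = 1.

R = 1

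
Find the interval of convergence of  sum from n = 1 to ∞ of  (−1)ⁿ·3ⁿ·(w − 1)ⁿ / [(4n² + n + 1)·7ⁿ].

Apply the ratio test: |a_{n+1}| / |a_n| = [(4n² + n + 1)/(4(n+1)² + (n+1) + 1)] · 3/7, which tends to 3/7 as n → ∞.
The series converges when 3/7 · |w − 1| < 1, giving R = 7/3.
Endpoint w = 10/3: the terms are on the order of 1/n², so the series converges absolutely by comparison with the p-series (p = 2 > 1).
When w = -4/3, absolute convergence follows by limit comparison with Σ 1/n².

[-4/3, 10/3]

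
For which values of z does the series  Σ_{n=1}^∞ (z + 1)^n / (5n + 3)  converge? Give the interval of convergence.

Ratio test: |a_{n+1}/a_n| = (5n + 3)/(5(n+1) + 3) → 1 as n → ∞.
Convergence for |z + 1| < 1, so R = 1.
Check z = 0: the terms are asymptotic to a nonzero constant times 1/n, so the series diverges by limit comparison with Σ 1/n.
Check z = -2: convergence follows from the alternating series test (terms decrease monotonically to 0).

[-2, 0)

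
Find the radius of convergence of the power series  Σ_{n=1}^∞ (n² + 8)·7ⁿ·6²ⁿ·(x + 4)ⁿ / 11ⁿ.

R = 11/252

Apply the ratio test: |a_{n+1}| / |a_n| = [((n+1)² + 8)/(n² + 8)] · 7·36/11, which tends to 252/11 as n → ∞.
The series converges when 252/11 · |x + 4| < 1, giving R = 11/252.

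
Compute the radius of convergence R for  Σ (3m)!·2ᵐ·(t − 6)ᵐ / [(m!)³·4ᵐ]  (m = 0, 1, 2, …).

Apply the ratio test: |a_{m+1}| / |a_m| = (3m+1)·(3m+2)·(3m+3)/(m+1)³ · 2/4, which tends to 27/2 as m → ∞.
Hence the series converges for |t − 6| < 1/(27/2) = 2/27, so the radius of convergence is 2/27.

R = 2/27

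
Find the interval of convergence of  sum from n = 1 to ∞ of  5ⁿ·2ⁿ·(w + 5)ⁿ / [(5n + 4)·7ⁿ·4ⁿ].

[-39/5, -11/5)

Apply the ratio test: |a_{n+1}| / |a_n| = [(5n + 4)/(5(n+1) + 4)] · 5·2/(7·4), which tends to 5/14 as n → ∞.
Thus R = 1/(5/14) = 14/5.
Check w = -11/5: comparison with the harmonic series Σ 1/n shows the series diverges.
Check w = -39/5: the terms alternate in sign and decrease monotonically to 0 in absolute value (size ~ c/n), so the alternating series test gives convergence.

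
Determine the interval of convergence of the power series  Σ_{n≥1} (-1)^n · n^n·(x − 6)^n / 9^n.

Applying the root test, |a_n|^(1/n) = n/9 → ∞.
Since the n-th root of |a_n| is unbounded, the series converges only at x = 6; R = 0.

{6}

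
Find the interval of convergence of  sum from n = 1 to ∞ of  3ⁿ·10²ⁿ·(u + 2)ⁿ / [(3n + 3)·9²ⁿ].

Ratio test: |a_{n+1}/a_n| = [(3n + 3)/(3(n+1) + 3)] · 3·100/81 → 100/27 as n → ∞.
Hence the series converges for |u + 2| < 1/(100/27) = 27/100, so the radius of convergence is 27/100.
Check u = -173/100: the terms behave like c/n; limit comparison with the harmonic series gives divergence.
Endpoint u = -227/100: an alternating series whose terms decrease to 0 in absolute value, so it converges by the Leibniz criterion.

[-227/100, -173/100)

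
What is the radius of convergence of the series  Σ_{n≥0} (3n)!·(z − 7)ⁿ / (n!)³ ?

R = 1/27

Ratio test: |a_{n+1}/a_n| = (3n+1)·(3n+2)·(3n+3)/(n+1)³ → 27 as n → ∞.
Hence the series converges for |z − 7| < 1/(27) = 1/27, so the radius of convergence is 1/27.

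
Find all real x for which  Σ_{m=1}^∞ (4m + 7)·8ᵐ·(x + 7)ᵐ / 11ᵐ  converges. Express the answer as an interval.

By the ratio test, |a_{m+1}/a_m| = [(4(m+1) + 7)/(4m + 7)] · 8/11 → 8/11.
Hence the series converges for |x + 7| < 1/(8/11) = 11/8, so the radius of convergence is 11/8.
Check x = -45/8: the m-th term does not approach 0; divergence by the term test.
When x = -67/8, the terms do not tend to 0, so the series diverges.

(-67/8, -45/8)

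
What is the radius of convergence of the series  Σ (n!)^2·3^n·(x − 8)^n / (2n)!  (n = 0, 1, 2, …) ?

The ratio of consecutive coefficients is (n+1)²/[(2n+1)·(2n+2)] · 3 → 3/4.
Convergence for |x − 8| · 3/4 < 1, i.e. |x − 8| < 4/3. So R = 4/3.

R = 4/3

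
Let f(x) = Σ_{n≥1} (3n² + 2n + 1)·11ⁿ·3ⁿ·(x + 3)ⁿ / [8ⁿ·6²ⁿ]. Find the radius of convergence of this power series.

R = 96/11

Apply the ratio test: |a_{n+1}| / |a_n| = [(3(n+1)² + 2(n+1) + 1)/(3n² + 2n + 1)] · 11·3/(8·36), which tends to 11/96 as n → ∞.
Thus R = 1/(11/96) = 96/11.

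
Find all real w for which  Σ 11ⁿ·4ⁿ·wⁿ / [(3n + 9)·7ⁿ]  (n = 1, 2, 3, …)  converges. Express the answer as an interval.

[-7/44, 7/44)

The ratio of consecutive coefficients is [(3n + 9)/(3(n+1) + 9)] · 11·4/7 → 44/7.
Thus R = 1/(44/7) = 7/44.
When w = 7/44, comparison with the harmonic series Σ 1/n shows the series diverges.
Endpoint w = -7/44: an alternating series whose terms decrease to 0 in absolute value, so it converges by the Leibniz criterion.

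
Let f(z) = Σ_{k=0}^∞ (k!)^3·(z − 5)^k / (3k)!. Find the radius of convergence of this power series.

R = 27

Apply the ratio test: |a_{k+1}| / |a_k| = (k+1)³/[(3k+1)·(3k+2)·(3k+3)], which tends to 1/27 as k → ∞.
Hence the series converges for |z − 5| < 1/(1/27) = 27, so the radius of convergence is 27.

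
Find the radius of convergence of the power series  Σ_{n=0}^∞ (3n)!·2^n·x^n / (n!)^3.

Apply the ratio test: |a_{n+1}| / |a_n| = (3n+1)·(3n+2)·(3n+3)/(n+1)³ · 2, which tends to 54 as n → ∞.
The series converges when 54 · |x| < 1, giving R = 1/54.

R = 1/54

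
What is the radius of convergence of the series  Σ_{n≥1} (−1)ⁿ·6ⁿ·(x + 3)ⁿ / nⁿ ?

R = ∞

Applying the root test, |a_n|^(1/n) = 6/n → 0.
Since the n-th root of |a_n| tends to 0, the series converges for all real x; R = ∞.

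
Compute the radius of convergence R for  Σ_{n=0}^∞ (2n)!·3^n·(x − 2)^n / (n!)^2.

Apply the ratio test: |a_{n+1}| / |a_n| = (2n+1)·(2n+2)/(n+1)² · 3, which tends to 12 as n → ∞.
The series converges when 12 · |x − 2| < 1, giving R = 1/12.

R = 1/12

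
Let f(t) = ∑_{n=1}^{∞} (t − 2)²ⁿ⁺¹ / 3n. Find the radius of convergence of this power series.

R = 1

Apply the ratio test: |a_{n+1}| / |a_n| = 3n/3(n+1), which tends to 1 as n → ∞.
Writing y = (t − 2)², the series in y has radius 1, so |t − 2| < √(1) = 1 and R = 1.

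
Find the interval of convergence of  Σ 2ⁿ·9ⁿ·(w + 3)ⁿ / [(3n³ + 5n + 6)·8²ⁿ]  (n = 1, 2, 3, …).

[-59/9, 5/9]

The ratio of consecutive coefficients is [(3n³ + 5n + 6)/(3(n+1)³ + 5(n+1) + 6)] · 2·9/64 → 9/32.
Hence the series converges for |w + 3| < 1/(9/32) = 32/9, so the radius of convergence is 32/9.
When w = 5/9, the terms are on the order of 1/n³, so the series converges absolutely by comparison with the p-series (p = 3 > 1).
When w = -59/9, absolute convergence follows by limit comparison with Σ 1/n³.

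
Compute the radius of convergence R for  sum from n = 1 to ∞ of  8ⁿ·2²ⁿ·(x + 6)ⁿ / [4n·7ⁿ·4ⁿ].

R = 7/8

Ratio test: |a_{n+1}/a_n| = [4n/4(n+1)] · 8·4/(7·4) → 8/7 as n → ∞.
Thus R = 1/(8/7) = 7/8.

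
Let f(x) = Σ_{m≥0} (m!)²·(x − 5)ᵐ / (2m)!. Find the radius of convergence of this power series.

R = 4

The ratio of consecutive coefficients is (m+1)²/[(2m+1)·(2m+2)] → 1/4.
Convergence for |x − 5| · 1/4 < 1, i.e. |x − 5| < 4. So R = 4.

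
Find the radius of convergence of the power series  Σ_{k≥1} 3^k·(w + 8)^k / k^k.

R = ∞

By the Cauchy root test, |a_k|^(1/k) = 3/k → 0.
Since the k-th root of |a_k| tends to 0, the series converges for all real w; R = ∞.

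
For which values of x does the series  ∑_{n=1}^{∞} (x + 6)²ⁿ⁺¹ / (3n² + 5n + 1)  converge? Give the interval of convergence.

Ratio test: |a_{n+1}/a_n| = (3n² + 5n + 1)/(3(n+1)² + 5(n+1) + 1) → 1 as n → ∞.
Successive powers of (x + 6) differ by 2, so the series converges when |x + 6|² · 1 < 1, i.e. |x + 6| < √(1) = 1. So R = 1.
Check x = -5: the series is dominated by a constant times Σ 1/n², which converges (p = 2 > 1).
At x = -7: the terms are on the order of 1/n², so the series converges absolutely by comparison with the p-series (p = 2 > 1).

[-7, -5]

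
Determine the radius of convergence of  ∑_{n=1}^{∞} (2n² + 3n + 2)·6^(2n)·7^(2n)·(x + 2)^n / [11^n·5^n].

The ratio of consecutive coefficients is [(2(n+1)² + 3(n+1) + 2)/(2n² + 3n + 2)] · 36·49/(11·5) → 1764/55.
Convergence for |x + 2| · 1764/55 < 1, i.e. |x + 2| < 55/1764. So R = 55/1764.

R = 55/1764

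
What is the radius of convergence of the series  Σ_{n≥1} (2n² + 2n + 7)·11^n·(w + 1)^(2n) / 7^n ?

Ratio test: |a_{n+1}/a_n| = [(2(n+1)² + 2(n+1) + 7)/(2n² + 2n + 7)] · 11/7 → 11/7 as n → ∞.
Successive powers of (w + 1) differ by 2, so the series converges when |w + 1|² · 11/7 < 1, i.e. |w + 1| < √(7/11). So R = √77/11.

R = √77/11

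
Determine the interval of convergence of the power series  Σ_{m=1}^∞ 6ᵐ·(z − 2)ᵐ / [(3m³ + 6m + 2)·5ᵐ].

The ratio of consecutive coefficients is [(3m³ + 6m + 2)/(3(m+1)³ + 6(m+1) + 2)] · 6/5 → 6/5.
Convergence for |z − 2| · 6/5 < 1, i.e. |z − 2| < 5/6. So R = 5/6.
When z = 17/6, absolute convergence follows by limit comparison with Σ 1/m³.
At z = 7/6: absolute convergence follows by limit comparison with Σ 1/m³.

[7/6, 17/6]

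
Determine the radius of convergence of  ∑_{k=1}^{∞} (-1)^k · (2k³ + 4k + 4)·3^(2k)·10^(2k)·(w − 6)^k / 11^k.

R = 11/900

Ratio test: |a_{k+1}/a_k| = [(2(k+1)³ + 4(k+1) + 4)/(2k³ + 4k + 4)] · 9·100/11 → 900/11 as k → ∞.
Convergence for |w − 6| · 900/11 < 1, i.e. |w − 6| < 11/900. So R = 11/900.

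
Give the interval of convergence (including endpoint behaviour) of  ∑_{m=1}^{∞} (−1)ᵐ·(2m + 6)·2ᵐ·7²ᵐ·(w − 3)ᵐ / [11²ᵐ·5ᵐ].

The ratio of consecutive coefficients is [(2(m+1) + 6)/(2m + 6)] · 2·49/(121·5) → 98/605.
The series converges when 98/605 · |w − 3| < 1, giving R = 605/98.
At w = 899/98: the m-th term does not approach 0; divergence by the term test.
Check w = -311/98: the terms do not tend to 0, so the series diverges.

(-311/98, 899/98)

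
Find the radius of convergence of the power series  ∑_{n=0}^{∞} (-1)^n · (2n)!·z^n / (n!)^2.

Apply the ratio test: |a_{n+1}| / |a_n| = (2n+1)·(2n+2)/(n+1)², which tends to 4 as n → ∞.
Hence the series converges for |z| < 1/(4) = 1/4, so the radius of convergence is 1/4.

R = 1/4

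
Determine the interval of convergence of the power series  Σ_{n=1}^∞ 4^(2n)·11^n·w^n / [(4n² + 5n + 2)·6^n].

[-3/88, 3/88]

Apply the ratio test: |a_{n+1}| / |a_n| = [(4n² + 5n + 2)/(4(n+1)² + 5(n+1) + 2)] · 16·11/6, which tends to 88/3 as n → ∞.
Hence the series converges for |w| < 1/(88/3) = 3/88, so the radius of convergence is 3/88.
When w = 3/88, the terms are on the order of 1/n², so the series converges absolutely by comparison with the p-series (p = 2 > 1).
Endpoint w = -3/88: the series is dominated by a constant times Σ 1/n², which converges (p = 2 > 1).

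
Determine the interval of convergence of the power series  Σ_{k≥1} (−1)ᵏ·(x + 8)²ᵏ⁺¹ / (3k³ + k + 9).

Ratio test: |a_{k+1}/a_k| = (3k³ + k + 9)/(3(k+1)³ + (k+1) + 9) → 1 as k → ∞.
Writing y = (x + 8)², the series in y has radius 1, so |x + 8| < √(1) = 1 and R = 1.
At x = -7: absolute convergence follows by limit comparison with Σ 1/k³.
At x = -9: absolute convergence follows by limit comparison with Σ 1/k³.

[-9, -7]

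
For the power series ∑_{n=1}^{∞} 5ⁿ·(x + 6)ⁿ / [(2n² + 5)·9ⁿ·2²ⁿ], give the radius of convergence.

The ratio of consecutive coefficients is [(2n² + 5)/(2(n+1)² + 5)] · 5/(9·4) → 5/36.
Thus R = 1/(5/36) = 36/5.

R = 36/5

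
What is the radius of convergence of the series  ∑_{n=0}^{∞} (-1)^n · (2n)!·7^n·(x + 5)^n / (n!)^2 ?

R = 1/28

Ratio test: |a_{n+1}/a_n| = (2n+1)·(2n+2)/(n+1)² · 7 → 28 as n → ∞.
The series converges when 28 · |x + 5| < 1, giving R = 1/28.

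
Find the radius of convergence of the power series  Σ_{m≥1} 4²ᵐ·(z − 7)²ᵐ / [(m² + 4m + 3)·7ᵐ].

R = √7/4

Apply the ratio test: |a_{m+1}| / |a_m| = [(m² + 4m + 3)/((m+1)² + 4(m+1) + 3)] · 16/7, which tends to 16/7 as m → ∞.
Successive powers of (z − 7) differ by 2, so the series converges when |z − 7|² · 16/7 < 1, i.e. |z − 7| < √(7/16). So R = √7/4.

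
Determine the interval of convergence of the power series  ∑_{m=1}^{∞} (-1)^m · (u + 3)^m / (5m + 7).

(-4, -2]

Apply the ratio test: |a_{m+1}| / |a_m| = (5m + 7)/(5(m+1) + 7), which tends to 1 as m → ∞.
Hence R = 1.
At u = -2: convergence follows from the alternating series test (terms decrease monotonically to 0).
At u = -4: the terms behave like c/m; limit comparison with the harmonic series gives divergence.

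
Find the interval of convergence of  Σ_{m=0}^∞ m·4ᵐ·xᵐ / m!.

(−∞, ∞)

Apply the ratio test: |a_{m+1}| / |a_m| = (m+1)/m · 4 · 1/(m+1), which tends to 0 as m → ∞.
Since the limit is 0 < 1 for every x, the series converges on all of ℝ and R = ∞.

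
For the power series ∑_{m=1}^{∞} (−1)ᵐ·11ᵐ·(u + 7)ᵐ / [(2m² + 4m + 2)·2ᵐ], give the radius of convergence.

Apply the ratio test: |a_{m+1}| / |a_m| = [(2m² + 4m + 2)/(2(m+1)² + 4(m+1) + 2)] · 11/2, which tends to 11/2 as m → ∞.
Thus R = 1/(11/2) = 2/11.

R = 2/11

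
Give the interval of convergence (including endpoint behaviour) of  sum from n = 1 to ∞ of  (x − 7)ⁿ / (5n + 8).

[6, 8)

Ratio test: |a_{n+1}/a_n| = (5n + 8)/(5(n+1) + 8) → 1 as n → ∞.
So the series converges when |x − 7| < 1 and diverges when |x − 7| > 1; R = 1.
At x = 8: comparison with the harmonic series Σ 1/n shows the series diverges.
At x = 6: the terms alternate in sign and decrease monotonically to 0 in absolute value (size ~ c/n), so the alternating series test gives convergence.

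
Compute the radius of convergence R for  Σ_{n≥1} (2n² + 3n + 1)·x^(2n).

By the ratio test, |a_{n+1}/a_n| = (2(n+1)² + 3(n+1) + 1)/(2n² + 3n + 1) → 1.
Since the exponent of x increases by 2 each term, convergence requires |x|² < 1, hence R = 1.

R = 1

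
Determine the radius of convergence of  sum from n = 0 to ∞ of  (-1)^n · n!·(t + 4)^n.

R = 0

The ratio of consecutive coefficients is (n+1) → ∞.
The terms grow without bound for any (t + 4) ≠ 0, so R = 0 (convergence only at t = -4).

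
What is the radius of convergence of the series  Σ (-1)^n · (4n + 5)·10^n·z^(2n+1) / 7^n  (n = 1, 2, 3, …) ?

Ratio test: |a_{n+1}/a_n| = [(4(n+1) + 5)/(4n + 5)] · 10/7 → 10/7 as n → ∞.
Writing y = z², the series in y has radius 7/10, so |z| < √(7/10) and R = √70/10.

R = √70/10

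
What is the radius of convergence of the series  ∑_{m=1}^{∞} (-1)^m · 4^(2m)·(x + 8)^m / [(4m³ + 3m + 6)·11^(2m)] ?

R = 121/16

The ratio of consecutive coefficients is [(4m³ + 3m + 6)/(4(m+1)³ + 3(m+1) + 6)] · 16/121 → 16/121.
The series converges when 16/121 · |x + 8| < 1, giving R = 121/16.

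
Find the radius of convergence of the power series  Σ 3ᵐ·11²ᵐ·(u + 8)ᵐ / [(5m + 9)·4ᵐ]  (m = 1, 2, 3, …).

By the ratio test, |a_{m+1}/a_m| = [(5m + 9)/(5(m+1) + 9)] · 3·121/4 → 363/4.
Hence the series converges for |u + 8| < 1/(363/4) = 4/363, so the radius of convergence is 4/363.

R = 4/363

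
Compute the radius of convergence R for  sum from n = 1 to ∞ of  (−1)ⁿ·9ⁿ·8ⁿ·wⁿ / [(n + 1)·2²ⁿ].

The ratio of consecutive coefficients is [(n + 1)/((n+1) + 1)] · 9·8/4 → 18.
Hence the series converges for |w| < 1/(18) = 1/18, so the radius of convergence is 1/18.

R = 1/18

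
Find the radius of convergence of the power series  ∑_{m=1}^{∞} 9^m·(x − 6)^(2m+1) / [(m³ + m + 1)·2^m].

Apply the ratio test: |a_{m+1}| / |a_m| = [(m³ + m + 1)/((m+1)³ + (m+1) + 1)] · 9/2, which tends to 9/2 as m → ∞.
Successive powers of (x − 6) differ by 2, so the series converges when |x − 6|² · 9/2 < 1, i.e. |x − 6| < √(2/9). So R = √2/3.

R = √2/3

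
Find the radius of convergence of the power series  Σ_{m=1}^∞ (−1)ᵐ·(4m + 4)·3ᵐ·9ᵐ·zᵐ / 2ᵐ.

R = 2/27

By the ratio test, |a_{m+1}/a_m| = [(4(m+1) + 4)/(4m + 4)] · 3·9/2 → 27/2.
Hence the series converges for |z| < 1/(27/2) = 2/27, so the radius of convergence is 2/27.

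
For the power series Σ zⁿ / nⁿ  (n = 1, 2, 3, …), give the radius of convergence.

R = ∞

Applying the root test, |a_n|^(1/n) = 1/n → 0.
Since the n-th root of |a_n| tends to 0, the series converges for all real z; R = ∞.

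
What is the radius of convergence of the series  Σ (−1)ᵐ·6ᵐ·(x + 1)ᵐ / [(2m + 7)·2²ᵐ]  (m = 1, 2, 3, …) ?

R = 2/3

Ratio test: |a_{m+1}/a_m| = [(2m + 7)/(2(m+1) + 7)] · 6/4 → 3/2 as m → ∞.
The series converges when 3/2 · |x + 1| < 1, giving R = 2/3.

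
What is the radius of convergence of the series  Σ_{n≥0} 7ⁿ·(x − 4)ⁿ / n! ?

Apply the ratio test: |a_{n+1}| / |a_n| = 7 · 1/(n+1), which tends to 0 as n → ∞.
The ratio tends to 0 regardless of x, hence R = ∞.

R = ∞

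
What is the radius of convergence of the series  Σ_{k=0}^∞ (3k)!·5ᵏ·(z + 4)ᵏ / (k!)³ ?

R = 1/135

The ratio of consecutive coefficients is (3k+1)·(3k+2)·(3k+3)/(k+1)³ · 5 → 135.
The series converges when 135 · |z + 4| < 1, giving R = 1/135.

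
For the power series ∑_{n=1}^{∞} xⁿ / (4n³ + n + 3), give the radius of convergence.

R = 1

The ratio of consecutive coefficients is (4n³ + n + 3)/(4(n+1)³ + (n+1) + 3) → 1.
Convergence for |x| < 1, so R = 1.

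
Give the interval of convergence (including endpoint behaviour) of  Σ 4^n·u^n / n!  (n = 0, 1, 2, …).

Ratio test: |a_{n+1}/a_n| = 4 · 1/(n+1) → 0 as n → ∞.
Since the limit is 0 < 1 for every u, the series converges on all of ℝ and R = ∞.

(−∞, ∞)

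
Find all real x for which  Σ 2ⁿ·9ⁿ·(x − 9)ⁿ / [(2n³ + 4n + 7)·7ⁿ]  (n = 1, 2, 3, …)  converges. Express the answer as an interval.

[155/18, 169/18]

By the ratio test, |a_{n+1}/a_n| = [(2n³ + 4n + 7)/(2(n+1)³ + 4(n+1) + 7)] · 2·9/7 → 18/7.
The series converges when 18/7 · |x − 9| < 1, giving R = 7/18.
Check x = 169/18: the series is dominated by a constant times Σ 1/n³, which converges (p = 3 > 1).
Check x = 155/18: the terms are on the order of 1/n³, so the series converges absolutely by comparison with the p-series (p = 3 > 1).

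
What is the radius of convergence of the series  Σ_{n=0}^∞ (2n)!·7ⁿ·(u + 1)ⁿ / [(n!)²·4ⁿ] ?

R = 1/7

By the ratio test, |a_{n+1}/a_n| = (2n+1)·(2n+2)/(n+1)² · 7/4 → 7.
The series converges when 7 · |u + 1| < 1, giving R = 1/7.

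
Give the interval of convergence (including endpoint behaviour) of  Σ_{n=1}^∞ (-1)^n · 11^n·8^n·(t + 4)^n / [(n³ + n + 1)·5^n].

[-357/88, -347/88]

Apply the ratio test: |a_{n+1}| / |a_n| = [(n³ + n + 1)/((n+1)³ + (n+1) + 1)] · 11·8/5, which tends to 88/5 as n → ∞.
Thus R = 1/(88/5) = 5/88.
When t = -347/88, absolute convergence follows by limit comparison with Σ 1/n³.
At t = -357/88: absolute convergence follows by limit comparison with Σ 1/n³.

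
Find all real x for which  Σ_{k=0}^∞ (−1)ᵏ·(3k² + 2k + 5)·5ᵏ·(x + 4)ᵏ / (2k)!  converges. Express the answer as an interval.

(−∞, ∞)

Apply the ratio test: |a_{k+1}| / |a_k| = (3(k+1)² + 2(k+1) + 5)/(3k² + 2k + 5) · 5 · 1/[(2k+1)·(2k+2)], which tends to 0 as k → ∞.
The limit is 0, so the series converges for all x; R = ∞.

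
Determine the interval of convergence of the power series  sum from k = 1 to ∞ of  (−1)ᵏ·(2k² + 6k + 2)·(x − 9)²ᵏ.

(8, 10)

By the ratio test, |a_{k+1}/a_k| = (2(k+1)² + 6(k+1) + 2)/(2k² + 6k + 2) → 1.
Successive powers of (x − 9) differ by 2, so the series converges when |x − 9|² · 1 < 1, i.e. |x − 9| < √(1) = 1. So R = 1.
Check x = 10: the terms do not tend to 0, so the series diverges.
When x = 8, the terms have absolute value of order k², which does not tend to 0, so the series diverges by the divergence test.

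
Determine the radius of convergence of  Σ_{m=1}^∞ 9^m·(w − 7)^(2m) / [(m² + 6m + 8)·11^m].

R = √11/3

Ratio test: |a_{m+1}/a_m| = [(m² + 6m + 8)/((m+1)² + 6(m+1) + 8)] · 9/11 → 9/11 as m → ∞.
Writing y = (w − 7)², the series in y has radius 11/9, so |w − 7| < √(11/9) and R = √11/3.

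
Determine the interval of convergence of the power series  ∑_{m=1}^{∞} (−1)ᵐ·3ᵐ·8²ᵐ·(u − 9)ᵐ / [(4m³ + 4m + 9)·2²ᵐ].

Apply the ratio test: |a_{m+1}| / |a_m| = [(4m³ + 4m + 9)/(4(m+1)³ + 4(m+1) + 9)] · 3·64/4, which tends to 48 as m → ∞.
Thus R = 1/(48) = 1/48.
At u = 433/48: the series is dominated by a constant times Σ 1/m³, which converges (p = 3 > 1).
Endpoint u = 431/48: the series is dominated by a constant times Σ 1/m³, which converges (p = 3 > 1).

[431/48, 433/48]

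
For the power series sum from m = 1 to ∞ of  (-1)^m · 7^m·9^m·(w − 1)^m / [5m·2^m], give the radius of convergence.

Ratio test: |a_{m+1}/a_m| = [5m/5(m+1)] · 7·9/2 → 63/2 as m → ∞.
The series converges when 63/2 · |w − 1| < 1, giving R = 2/63.

R = 2/63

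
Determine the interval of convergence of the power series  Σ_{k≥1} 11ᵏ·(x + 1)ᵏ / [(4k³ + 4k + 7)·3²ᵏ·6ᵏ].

[-65/11, 43/11]

The ratio of consecutive coefficients is [(4k³ + 4k + 7)/(4(k+1)³ + 4(k+1) + 7)] · 11/(9·6) → 11/54.
Convergence for |x + 1| · 11/54 < 1, i.e. |x + 1| < 54/11. So R = 54/11.
Endpoint x = 43/11: absolute convergence follows by limit comparison with Σ 1/k³.
At x = -65/11: the terms are on the order of 1/k³, so the series converges absolutely by comparison with the p-series (p = 3 > 1).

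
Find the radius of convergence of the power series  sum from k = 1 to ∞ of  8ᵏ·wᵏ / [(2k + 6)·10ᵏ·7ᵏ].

By the ratio test, |a_{k+1}/a_k| = [(2k + 6)/(2(k+1) + 6)] · 8/(10·7) → 4/35.
Convergence for |w| · 4/35 < 1, i.e. |w| < 35/4. So R = 35/4.

R = 35/4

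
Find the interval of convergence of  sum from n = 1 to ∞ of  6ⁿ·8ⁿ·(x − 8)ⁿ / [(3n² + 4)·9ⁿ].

The ratio of consecutive coefficients is [(3n² + 4)/(3(n+1)² + 4)] · 6·8/9 → 16/3.
Hence the series converges for |x − 8| < 1/(16/3) = 3/16, so the radius of convergence is 3/16.
At x = 131/16: the series is dominated by a constant times Σ 1/n², which converges (p = 2 > 1).
At x = 125/16: the terms are on the order of 1/n², so the series converges absolutely by comparison with the p-series (p = 2 > 1).

[125/16, 131/16]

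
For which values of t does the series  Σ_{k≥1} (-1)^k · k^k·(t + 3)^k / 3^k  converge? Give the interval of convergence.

{-3}

By the Cauchy root test, |a_k|^(1/k) = k/3 → ∞.
Since the k-th root of |a_k| is unbounded, the series converges only at t = -3; R = 0.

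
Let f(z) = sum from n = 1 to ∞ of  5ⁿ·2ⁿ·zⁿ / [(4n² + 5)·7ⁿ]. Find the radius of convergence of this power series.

R = 7/10

The ratio of consecutive coefficients is [(4n² + 5)/(4(n+1)² + 5)] · 5·2/7 → 10/7.
The series converges when 10/7 · |z| < 1, giving R = 7/10.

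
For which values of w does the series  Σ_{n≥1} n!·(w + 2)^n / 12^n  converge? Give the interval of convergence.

{-2}

Apply the ratio test: |a_{n+1}| / |a_n| = (n+1) · 1/12, which tends to ∞ as n → ∞.
The terms grow without bound for any (w + 2) ≠ 0, so R = 0 (convergence only at w = -2).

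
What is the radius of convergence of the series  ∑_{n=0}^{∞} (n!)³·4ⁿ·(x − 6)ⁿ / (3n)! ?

By the ratio test, |a_{n+1}/a_n| = (n+1)³/[(3n+1)·(3n+2)·(3n+3)] · 4 → 4/27.
Convergence for |x − 6| · 4/27 < 1, i.e. |x − 6| < 27/4. So R = 27/4.

R = 27/4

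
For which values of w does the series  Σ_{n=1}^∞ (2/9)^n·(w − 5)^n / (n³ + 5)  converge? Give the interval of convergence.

[1/2, 19/2]

Apply the ratio test: |a_{n+1}| / |a_n| = [(n³ + 5)/((n+1)³ + 5)] · 2/9, which tends to 2/9 as n → ∞.
Convergence for |w − 5| · 2/9 < 1, i.e. |w − 5| < 9/2. So R = 9/2.
At w = 19/2: the series is dominated by a constant times Σ 1/n³, which converges (p = 3 > 1).
When w = 1/2, the series is dominated by a constant times Σ 1/n³, which converges (p = 3 > 1).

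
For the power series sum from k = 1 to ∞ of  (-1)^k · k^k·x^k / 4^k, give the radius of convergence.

Applying the root test, |a_k|^(1/k) = k/4 → ∞.
The root grows without bound, so R = 0 (convergence only at x = 0).

R = 0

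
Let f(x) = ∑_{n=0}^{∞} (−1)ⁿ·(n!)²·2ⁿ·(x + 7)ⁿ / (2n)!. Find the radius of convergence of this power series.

R = 2

By the ratio test, |a_{n+1}/a_n| = (n+1)²/[(2n+1)·(2n+2)] · 2 → 1/2.
Thus R = 1/(1/2) = 2.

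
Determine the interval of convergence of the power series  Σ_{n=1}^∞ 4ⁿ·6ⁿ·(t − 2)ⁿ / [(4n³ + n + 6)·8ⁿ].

By the ratio test, |a_{n+1}/a_n| = [(4n³ + n + 6)/(4(n+1)³ + (n+1) + 6)] · 4·6/8 → 3.
Thus R = 1/(3) = 1/3.
Endpoint t = 7/3: absolute convergence follows by limit comparison with Σ 1/n³.
Check t = 5/3: absolute convergence follows by limit comparison with Σ 1/n³.

[5/3, 7/3]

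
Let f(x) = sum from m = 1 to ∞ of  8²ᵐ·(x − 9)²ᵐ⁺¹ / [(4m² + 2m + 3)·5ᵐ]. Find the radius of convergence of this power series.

R = √5/8

By the ratio test, |a_{m+1}/a_m| = [(4m² + 2m + 3)/(4(m+1)² + 2(m+1) + 3)] · 64/5 → 64/5.
Writing y = (x − 9)², the series in y has radius 5/64, so |x − 9| < √(5/64) and R = √5/8.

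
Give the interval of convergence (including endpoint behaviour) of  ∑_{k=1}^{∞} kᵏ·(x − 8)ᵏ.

{8}

Applying the root test, |a_k|^(1/k) = k → ∞.
The root grows without bound, so R = 0 (convergence only at x = 8).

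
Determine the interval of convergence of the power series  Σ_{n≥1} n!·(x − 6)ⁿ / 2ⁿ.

Apply the ratio test: |a_{n+1}| / |a_n| = (n+1) · 1/2, which tends to ∞ as n → ∞.
The ratio grows without bound, so the series diverges whenever (x − 6) ≠ 0; it converges only at x = 6. R = 0.

{6}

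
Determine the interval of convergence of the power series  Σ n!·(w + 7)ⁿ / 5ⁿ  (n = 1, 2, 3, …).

Ratio test: |a_{n+1}/a_n| = (n+1) · 1/5 → ∞ as n → ∞.
The terms grow without bound for any (w + 7) ≠ 0, so R = 0 (convergence only at w = -7).

{-7}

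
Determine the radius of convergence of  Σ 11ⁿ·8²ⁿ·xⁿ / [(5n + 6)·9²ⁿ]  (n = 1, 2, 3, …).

R = 81/704

By the ratio test, |a_{n+1}/a_n| = [(5n + 6)/(5(n+1) + 6)] · 11·64/81 → 704/81.
Hence the series converges for |x| < 1/(704/81) = 81/704, so the radius of convergence is 81/704.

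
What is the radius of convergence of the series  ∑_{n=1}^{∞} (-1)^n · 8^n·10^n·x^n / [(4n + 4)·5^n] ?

R = 1/16

Apply the ratio test: |a_{n+1}| / |a_n| = [(4n + 4)/(4(n+1) + 4)] · 8·10/5, which tends to 16 as n → ∞.
Convergence for |x| · 16 < 1, i.e. |x| < 1/16. So R = 1/16.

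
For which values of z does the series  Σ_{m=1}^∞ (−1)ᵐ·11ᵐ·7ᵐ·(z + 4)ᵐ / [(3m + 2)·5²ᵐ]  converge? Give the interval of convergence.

Ratio test: |a_{m+1}/a_m| = [(3m + 2)/(3(m+1) + 2)] · 11·7/25 → 77/25 as m → ∞.
Hence the series converges for |z + 4| < 1/(77/25) = 25/77, so the radius of convergence is 25/77.
When z = -283/77, convergence follows from the alternating series test (terms decrease monotonically to 0).
When z = -333/77, the terms are asymptotic to a nonzero constant times 1/m, so the series diverges by limit comparison with Σ 1/m.

(-333/77, -283/77]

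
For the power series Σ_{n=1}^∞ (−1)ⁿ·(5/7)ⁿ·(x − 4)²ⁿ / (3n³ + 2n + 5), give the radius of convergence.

The ratio of consecutive coefficients is [(3n³ + 2n + 5)/(3(n+1)³ + 2(n+1) + 5)] · 5/7 → 5/7.
Writing y = (x − 4)², the series in y has radius 7/5, so |x − 4| < √(7/5) and R = √35/5.

R = √35/5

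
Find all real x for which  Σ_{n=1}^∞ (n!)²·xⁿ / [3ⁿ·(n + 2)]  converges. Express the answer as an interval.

By the ratio test, |a_{n+1}/a_n| = (n+1)² · 1/3 · (n + 2)/((n+1) + 2) → ∞.
The terms grow without bound for any x ≠ 0, so R = 0 (convergence only at x = 0).

{0}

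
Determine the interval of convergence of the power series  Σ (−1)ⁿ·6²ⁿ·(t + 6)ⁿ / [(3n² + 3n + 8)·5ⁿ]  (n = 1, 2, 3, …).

Ratio test: |a_{n+1}/a_n| = [(3n² + 3n + 8)/(3(n+1)² + 3(n+1) + 8)] · 36/5 → 36/5 as n → ∞.
The series converges when 36/5 · |t + 6| < 1, giving R = 5/36.
Endpoint t = -211/36: absolute convergence follows by limit comparison with Σ 1/n².
Endpoint t = -221/36: the terms are on the order of 1/n², so the series converges absolutely by comparison with the p-series (p = 2 > 1).

[-221/36, -211/36]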